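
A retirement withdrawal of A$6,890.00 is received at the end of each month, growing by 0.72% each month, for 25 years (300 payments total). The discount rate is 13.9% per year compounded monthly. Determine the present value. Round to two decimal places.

A$1,144,664.10

Periodic rate r = 0.139/12 per month; n is counted in months.
Growing ordinary annuity: PV = PMT₁ × [1 − ((1+g)/(1+r))^n] / (r − g) = 6,890 × [1 − ((1+0.0072)/(1+r))^300] / (r − 0.0072) = A$1,144,664.10.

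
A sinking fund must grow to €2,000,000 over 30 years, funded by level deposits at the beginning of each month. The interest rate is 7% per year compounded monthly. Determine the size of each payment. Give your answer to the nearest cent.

Level annuity due; solve FV = PMT × [((1+r)^n − 1)/r] × (1+r) for PMT.
Periodic rate r = 0.07/12 per month; n is counted in months.
With n = 360: PMT = 2,000,000 / ([((1+r)^n − 1)/r] × (1+r)) = €1,629.88

€1,629.88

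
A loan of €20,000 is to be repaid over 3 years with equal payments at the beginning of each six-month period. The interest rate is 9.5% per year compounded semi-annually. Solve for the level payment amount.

Level annuity due; solve PV = PMT × [(1 − (1+r)^−n)/r] × (1+r) for PMT.
Periodic rate r = 0.095/2 per half-year; n is counted in half-years.
With n = 6: PMT = 20,000 / ([(1 − (1+r)^−n)/r] × (1+r)) = €3,731.65

€3,731.65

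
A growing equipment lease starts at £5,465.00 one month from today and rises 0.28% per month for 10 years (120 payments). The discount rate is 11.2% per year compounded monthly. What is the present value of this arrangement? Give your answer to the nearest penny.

£452,754.28

Periodic rate r = 0.112/12 per month; n is counted in months.
Growing ordinary annuity: PV = PMT₁ × [1 − ((1+g)/(1+r))^n] / (r − g) = 5,465 × [1 − ((1+0.0028)/(1+r))^120] / (r − 0.0028) = £452,754.28.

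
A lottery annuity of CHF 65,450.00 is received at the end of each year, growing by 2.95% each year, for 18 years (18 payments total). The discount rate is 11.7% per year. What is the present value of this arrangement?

CHF 575,726.37

Periodic rate r = 0.117 per year.
Growing ordinary annuity: PV = PMT₁ × [1 − ((1+g)/(1+r))^n] / (r − g) = 65,450 × [1 − ((1+0.0295)/(1+r))^18] / (r − 0.0295) = CHF 575,726.37.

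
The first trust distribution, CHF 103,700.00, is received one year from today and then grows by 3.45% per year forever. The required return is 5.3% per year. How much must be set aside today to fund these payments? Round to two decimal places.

CHF 5,605,405.41

Periodic rate r = 0.053 per year.
Growing perpetuity (Gordon): PV = PMT₁ / (r − g) = 103,700 / (r − 0.0345) = CHF 5,605,405.41.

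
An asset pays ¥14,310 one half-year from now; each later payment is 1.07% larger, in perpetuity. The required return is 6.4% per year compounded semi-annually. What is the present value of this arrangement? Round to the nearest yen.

Periodic rate r = 0.064/2 per half-year.
Growing perpetuity (Gordon): PV = PMT₁ / (r − g) = 14,310 / (r − 0.0107) = ¥671,831.

¥671,831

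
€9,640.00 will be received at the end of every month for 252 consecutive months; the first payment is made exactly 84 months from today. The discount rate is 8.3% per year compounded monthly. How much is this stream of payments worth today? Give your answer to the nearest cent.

€648,066.04

Ordinary annuity of 252 payments, first payment at period 84.
Periodic rate r = 0.083/12 per month; n is counted in months.
The ordinary-annuity PV formula values the stream one period before the first payment (period 83); discount that back 83 periods:
PV₀ = 9,640 × [1 − (1+r)^−252] / r × (1+r)^−83 = €648,066.04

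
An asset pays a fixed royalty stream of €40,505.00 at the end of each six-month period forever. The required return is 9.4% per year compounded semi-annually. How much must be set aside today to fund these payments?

€861,808.51

Periodic rate r = 0.094/2 per half-year.
Level perpetuity: PV = PMT / r = 40,505 / (0.094/2) = €861,808.51.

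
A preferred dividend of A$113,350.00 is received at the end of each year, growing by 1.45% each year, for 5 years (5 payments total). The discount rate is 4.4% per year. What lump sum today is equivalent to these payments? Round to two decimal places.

Periodic rate r = 0.044 per year.
Growing ordinary annuity: PV = PMT₁ × [1 − ((1+g)/(1+r))^n] / (r − g) = 113,350 × [1 − ((1+0.0145)/(1+r))^5] / (r − 0.0145) = A$513,039.60.

A$513,039.60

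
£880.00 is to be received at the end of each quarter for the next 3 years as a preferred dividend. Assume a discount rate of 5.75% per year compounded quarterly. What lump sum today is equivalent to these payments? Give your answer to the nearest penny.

This is an ordinary annuity: 12 payments of £880.00 at the end of each quarter.
Periodic rate r = 0.0575/4 per quarter; n is counted in quarters.
PV = PMT × [(1 − (1+r)^−n)/r] = 880 × [1 − (1+r)^−12] / r = £9,636.08

£9,636.08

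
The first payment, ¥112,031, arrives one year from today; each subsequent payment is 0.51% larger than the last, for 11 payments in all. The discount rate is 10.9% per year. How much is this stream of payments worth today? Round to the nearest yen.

Periodic rate r = 0.109 per year.
Growing ordinary annuity: PV = PMT₁ × [1 − ((1+g)/(1+r))^n] / (r − g) = 112,031 × [1 − ((1+0.0051)/(1+r))^11] / (r − 0.0051) = ¥712,850.

¥712,850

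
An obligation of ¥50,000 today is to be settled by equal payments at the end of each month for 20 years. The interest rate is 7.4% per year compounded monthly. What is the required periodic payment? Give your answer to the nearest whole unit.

Level ordinary annuity; solve PV = PMT × [(1 − (1+r)^−n)/r] for PMT.
Periodic rate r = 0.074/12 per month; n is counted in months.
With n = 240: PMT = 50,000 / ([(1 − (1+r)^−n)/r]) = ¥400

¥400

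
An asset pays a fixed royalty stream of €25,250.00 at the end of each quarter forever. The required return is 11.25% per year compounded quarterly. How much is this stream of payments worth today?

Periodic rate r = 0.1125/4 per quarter.
Level perpetuity: PV = PMT / r = 25,250 / (0.1125/4) = €897,777.78.

€897,777.78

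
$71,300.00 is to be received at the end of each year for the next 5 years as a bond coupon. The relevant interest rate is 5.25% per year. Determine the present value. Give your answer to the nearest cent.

This is an ordinary annuity: 5 payments of $71,300.00 at the end of each year.
Periodic rate r = 0.0525 per year.
PV = PMT × [(1 − (1+r)^−n)/r] = 71,300 × [1 − (1+r)^−5] / r = $306,569.99

$306,569.99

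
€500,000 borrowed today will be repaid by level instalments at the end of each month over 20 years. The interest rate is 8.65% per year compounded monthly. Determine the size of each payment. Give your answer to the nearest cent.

Level ordinary annuity; solve PV = PMT × [(1 − (1+r)^−n)/r] for PMT.
Periodic rate r = 0.0865/12 per month; n is counted in months.
With n = 240: PMT = 500,000 / ([(1 − (1+r)^−n)/r]) = €4,386.70

€4,386.70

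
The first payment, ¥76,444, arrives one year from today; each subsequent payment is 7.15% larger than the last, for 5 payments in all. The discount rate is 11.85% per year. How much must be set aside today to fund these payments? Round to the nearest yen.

Periodic rate r = 0.1185 per year.
Growing ordinary annuity: PV = PMT₁ × [1 − ((1+g)/(1+r))^n] / (r − g) = 76,444 × [1 − ((1+0.0715)/(1+r))^5] / (r − 0.0715) = ¥314,188.

¥314,188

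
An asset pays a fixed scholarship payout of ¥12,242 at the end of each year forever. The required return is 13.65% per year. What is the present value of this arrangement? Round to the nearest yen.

¥89,685

Periodic rate r = 0.1365 per year.
Level perpetuity: PV = PMT / r = 12,242 / (0.1365) = ¥89,685.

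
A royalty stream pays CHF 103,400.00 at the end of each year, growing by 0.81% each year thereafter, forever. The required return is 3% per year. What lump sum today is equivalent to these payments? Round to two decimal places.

CHF 4,721,461.19

Periodic rate r = 0.03 per year.
Growing perpetuity (Gordon): PV = PMT₁ / (r − g) = 103,400 / (r − 0.0081) = CHF 4,721,461.19.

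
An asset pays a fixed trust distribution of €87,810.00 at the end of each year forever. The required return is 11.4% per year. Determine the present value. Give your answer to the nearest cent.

€770,263.16

Periodic rate r = 0.114 per year.
Level perpetuity: PV = PMT / r = 87,810 / (0.114) = €770,263.16.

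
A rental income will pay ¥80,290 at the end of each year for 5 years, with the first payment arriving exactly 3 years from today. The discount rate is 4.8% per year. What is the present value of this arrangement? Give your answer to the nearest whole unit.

Ordinary annuity of 5 payments, first payment at period 3.
Periodic rate r = 0.048 per year.
The ordinary-annuity PV formula values the stream one period before the first payment (period 2); discount that back 2 periods:
PV₀ = 80,290 × [1 − (1+r)^−5] / r × (1+r)^−2 = ¥318,258

¥318,258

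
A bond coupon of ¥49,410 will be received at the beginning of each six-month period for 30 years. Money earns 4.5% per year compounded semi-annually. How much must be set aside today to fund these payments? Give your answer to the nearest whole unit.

¥1,654,534

This is an annuity due: 60 payments of ¥49,410 at the beginning of each six-month period.
Periodic rate r = 0.045/2 per half-year; n is counted in half-years.
PV = PMT × [(1 − (1+r)^−n)/r] × (1+r) = 49,410 × [1 − (1+r)^−60] / r × (1+r) = ¥1,654,534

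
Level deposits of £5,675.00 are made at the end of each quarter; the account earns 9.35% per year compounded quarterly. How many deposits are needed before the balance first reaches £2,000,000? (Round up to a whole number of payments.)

97 payments

Periodic rate r = 0.0935/4 per quarter; n is counted in quarters.
Ordinary annuity FV: 2,000,000 = 5,675 × [((1+r)^n − 1)/r].
(1+r)^n = 1 + 2,000,000 × r / 5,675, so n = ln(1 + 2,000,000·r/5,675) / ln(1+r) = 96.22.
Round up to a whole number of payments: n = 97.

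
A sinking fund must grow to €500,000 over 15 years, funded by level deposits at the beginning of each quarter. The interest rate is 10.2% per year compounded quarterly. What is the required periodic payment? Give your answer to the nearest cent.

€3,521.65

Level annuity due; solve FV = PMT × [((1+r)^n − 1)/r] × (1+r) for PMT.
Periodic rate r = 0.102/4 per quarter; n is counted in quarters.
With n = 60: PMT = 500,000 / ([((1+r)^n − 1)/r] × (1+r)) = €3,521.65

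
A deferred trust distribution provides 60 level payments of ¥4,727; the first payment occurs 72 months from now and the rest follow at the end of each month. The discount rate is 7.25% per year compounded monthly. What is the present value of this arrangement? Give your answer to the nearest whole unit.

Ordinary annuity of 60 payments, first payment at period 72.
Periodic rate r = 0.0725/12 per month; n is counted in months.
The ordinary-annuity PV formula values the stream one period before the first payment (period 71); discount that back 71 periods:
PV₀ = 4,727 × [1 − (1+r)^−60] / r × (1+r)^−71 = ¥154,731

¥154,731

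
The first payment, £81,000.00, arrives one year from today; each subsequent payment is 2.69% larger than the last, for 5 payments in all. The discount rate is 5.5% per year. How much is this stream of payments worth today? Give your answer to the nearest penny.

£363,974.04

Periodic rate r = 0.055 per year.
Growing ordinary annuity: PV = PMT₁ × [1 − ((1+g)/(1+r))^n] / (r − g) = 81,000 × [1 − ((1+0.0269)/(1+r))^5] / (r − 0.0269) = £363,974.04.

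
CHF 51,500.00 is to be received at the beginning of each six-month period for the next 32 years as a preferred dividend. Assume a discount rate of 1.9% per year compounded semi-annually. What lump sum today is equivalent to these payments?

CHF 2,484,520.54

This is an annuity due: 64 payments of CHF 51,500.00 at the beginning of each six-month period.
Periodic rate r = 0.019/2 per half-year; n is counted in half-years.
PV = PMT × [(1 − (1+r)^−n)/r] × (1+r) = 51,500 × [1 − (1+r)^−64] / r × (1+r) = CHF 2,484,520.54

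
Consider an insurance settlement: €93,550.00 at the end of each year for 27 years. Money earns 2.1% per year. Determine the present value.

This is an ordinary annuity: 27 payments of €93,550.00 at the end of each year.
Periodic rate r = 0.021 per year.
PV = PMT × [(1 − (1+r)^−n)/r] = 93,550 × [1 − (1+r)^−27] / r = €1,913,031.64

€1,913,031.64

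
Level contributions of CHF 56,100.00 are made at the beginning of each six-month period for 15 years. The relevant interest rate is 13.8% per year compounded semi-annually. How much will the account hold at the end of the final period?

CHF 5,563,991.03

This is an annuity due: 30 deposits of CHF 56,100.00 at the beginning of each six-month period.
Periodic rate r = 0.138/2 per half-year; n is counted in half-years.
FV = PMT × [((1+r)^n − 1)/r] × (1+r) = 56,100 × [(1+r)^30 − 1] / r × (1+r) = CHF 5,563,991.03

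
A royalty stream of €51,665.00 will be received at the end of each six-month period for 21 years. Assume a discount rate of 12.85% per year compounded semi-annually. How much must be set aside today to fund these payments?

€745,309.31

This is an ordinary annuity: 42 payments of €51,665.00 at the end of each six-month period.
Periodic rate r = 0.1285/2 per half-year; n is counted in half-years.
PV = PMT × [(1 − (1+r)^−n)/r] = 51,665 × [1 − (1+r)^−42] / r = €745,309.31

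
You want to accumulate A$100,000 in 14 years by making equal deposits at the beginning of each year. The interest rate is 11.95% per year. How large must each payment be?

Level annuity due; solve FV = PMT × [((1+r)^n − 1)/r] × (1+r) for PMT.
Periodic rate r = 0.1195 per year.
With n = 14: PMT = 100,000 / ([((1+r)^n − 1)/r] × (1+r)) = A$2,767.79

A$2,767.79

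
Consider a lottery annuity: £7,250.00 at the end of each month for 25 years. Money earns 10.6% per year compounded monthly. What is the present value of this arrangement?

This is an ordinary annuity: 300 payments of £7,250.00 at the end of each month.
Periodic rate r = 0.106/12 per month; n is counted in months.
PV = PMT × [(1 − (1+r)^−n)/r] = 7,250 × [1 − (1+r)^−300] / r = £762,088.74

£762,088.74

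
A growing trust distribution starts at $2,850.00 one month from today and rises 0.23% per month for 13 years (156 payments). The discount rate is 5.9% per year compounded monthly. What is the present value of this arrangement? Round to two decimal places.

$363,977.09

Periodic rate r = 0.059/12 per month; n is counted in months.
Growing ordinary annuity: PV = PMT₁ × [1 − ((1+g)/(1+r))^n] / (r − g) = 2,850 × [1 − ((1+0.0023)/(1+r))^156] / (r − 0.0023) = $363,977.09.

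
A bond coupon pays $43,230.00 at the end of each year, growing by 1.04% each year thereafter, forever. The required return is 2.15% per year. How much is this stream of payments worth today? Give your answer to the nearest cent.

Periodic rate r = 0.0215 per year.
Growing perpetuity (Gordon): PV = PMT₁ / (r − g) = 43,230 / (r − 0.0104) = $3,894,594.59.

$3,894,594.59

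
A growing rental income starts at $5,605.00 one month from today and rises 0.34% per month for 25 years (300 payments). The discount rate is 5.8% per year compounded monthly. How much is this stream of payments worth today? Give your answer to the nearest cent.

Periodic rate r = 0.058/12 per month; n is counted in months.
Growing ordinary annuity: PV = PMT₁ × [1 − ((1+g)/(1+r))^n] / (r − g) = 5,605 × [1 − ((1+0.0034)/(1+r))^300] / (r − 0.0034) = $1,362,183.75.

$1,362,183.75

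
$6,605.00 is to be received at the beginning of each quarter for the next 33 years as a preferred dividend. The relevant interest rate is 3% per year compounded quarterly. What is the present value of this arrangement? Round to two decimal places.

This is an annuity due: 132 payments of $6,605.00 at the beginning of each quarter.
Periodic rate r = 0.03/4 per quarter; n is counted in quarters.
PV = PMT × [(1 − (1+r)^−n)/r] × (1+r) = 6,605 × [1 − (1+r)^−132] / r × (1+r) = $556,362.06

$556,362.06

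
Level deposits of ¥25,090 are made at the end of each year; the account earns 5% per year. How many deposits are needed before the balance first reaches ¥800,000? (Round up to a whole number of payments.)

Periodic rate r = 0.05 per year.
Ordinary annuity FV: 800,000 = 25,090 × [((1+r)^n − 1)/r].
(1+r)^n = 1 + 800,000 × r / 25,090, so n = ln(1 + 800,000·r/25,090) / ln(1+r) = 19.54.
Round up to a whole number of payments: n = 20.

20 payments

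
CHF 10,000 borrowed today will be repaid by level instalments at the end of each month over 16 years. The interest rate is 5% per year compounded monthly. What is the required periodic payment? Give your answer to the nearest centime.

Level ordinary annuity; solve PV = PMT × [(1 − (1+r)^−n)/r] for PMT.
Periodic rate r = 0.05/12 per month; n is counted in months.
With n = 192: PMT = 10,000 / ([(1 − (1+r)^−n)/r]) = CHF 75.77

CHF 75.77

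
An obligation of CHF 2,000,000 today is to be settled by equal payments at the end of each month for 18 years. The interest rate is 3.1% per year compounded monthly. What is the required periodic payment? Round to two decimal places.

Level ordinary annuity; solve PV = PMT × [(1 − (1+r)^−n)/r] for PMT.
Periodic rate r = 0.031/12 per month; n is counted in months.
With n = 216: PMT = 2,000,000 / ([(1 − (1+r)^−n)/r]) = CHF 12,093.25

CHF 12,093.25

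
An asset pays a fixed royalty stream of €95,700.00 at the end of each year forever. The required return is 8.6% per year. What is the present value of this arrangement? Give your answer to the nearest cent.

€1,112,790.70

Periodic rate r = 0.086 per year.
Level perpetuity: PV = PMT / r = 95,700 / (0.086) = €1,112,790.70.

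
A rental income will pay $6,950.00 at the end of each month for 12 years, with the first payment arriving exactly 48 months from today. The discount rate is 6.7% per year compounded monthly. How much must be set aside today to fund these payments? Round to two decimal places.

$528,394.63

Ordinary annuity of 144 payments, first payment at period 48.
Periodic rate r = 0.067/12 per month; n is counted in months.
The ordinary-annuity PV formula values the stream one period before the first payment (period 47); discount that back 47 periods:
PV₀ = 6,950 × [1 − (1+r)^−144] / r × (1+r)^−47 = $528,394.63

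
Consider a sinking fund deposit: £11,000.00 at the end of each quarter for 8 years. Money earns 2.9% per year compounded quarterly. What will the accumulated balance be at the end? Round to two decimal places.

This is an ordinary annuity: 32 deposits of £11,000.00 at the end of each quarter.
Periodic rate r = 0.029/4 per quarter; n is counted in quarters.
FV = PMT × [((1+r)^n − 1)/r] = 11,000 × [(1+r)^32 − 1] / r = £394,580.87

£394,580.87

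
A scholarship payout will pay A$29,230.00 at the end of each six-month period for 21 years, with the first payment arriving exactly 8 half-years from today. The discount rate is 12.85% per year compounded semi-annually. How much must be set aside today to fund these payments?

Ordinary annuity of 42 payments, first payment at period 8.
Periodic rate r = 0.1285/2 per half-year; n is counted in half-years.
The ordinary-annuity PV formula values the stream one period before the first payment (period 7); discount that back 7 periods:
PV₀ = 29,230 × [1 − (1+r)^−42] / r × (1+r)^−7 = A$272,686.30

A$272,686.30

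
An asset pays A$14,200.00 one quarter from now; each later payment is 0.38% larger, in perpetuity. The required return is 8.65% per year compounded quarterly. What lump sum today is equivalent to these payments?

A$796,633.94

Periodic rate r = 0.0865/4 per quarter.
Growing perpetuity (Gordon): PV = PMT₁ / (r − g) = 14,200 / (r − 0.0038) = A$796,633.94.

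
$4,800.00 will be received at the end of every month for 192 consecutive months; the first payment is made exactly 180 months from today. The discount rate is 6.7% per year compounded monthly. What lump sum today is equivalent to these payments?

$208,377.47

Ordinary annuity of 192 payments, first payment at period 180.
Periodic rate r = 0.067/12 per month; n is counted in months.
The ordinary-annuity PV formula values the stream one period before the first payment (period 179); discount that back 179 periods:
PV₀ = 4,800 × [1 − (1+r)^−192] / r × (1+r)^−179 = $208,377.47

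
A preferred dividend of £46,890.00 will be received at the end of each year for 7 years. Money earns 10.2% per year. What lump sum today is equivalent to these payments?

£226,784.75

This is an ordinary annuity: 7 payments of £46,890.00 at the end of each year.
Periodic rate r = 0.102 per year.
PV = PMT × [(1 − (1+r)^−n)/r] = 46,890 × [1 − (1+r)^−7] / r = £226,784.75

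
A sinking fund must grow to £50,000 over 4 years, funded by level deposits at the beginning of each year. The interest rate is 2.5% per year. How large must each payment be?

£11,747.21

Level annuity due; solve FV = PMT × [((1+r)^n − 1)/r] × (1+r) for PMT.
Periodic rate r = 0.025 per year.
With n = 4: PMT = 50,000 / ([((1+r)^n − 1)/r] × (1+r)) = £11,747.21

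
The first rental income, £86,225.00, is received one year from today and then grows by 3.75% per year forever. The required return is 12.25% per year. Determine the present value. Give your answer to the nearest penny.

Periodic rate r = 0.1225 per year.
Growing perpetuity (Gordon): PV = PMT₁ / (r − g) = 86,225 / (r − 0.0375) = £1,014,411.76.

£1,014,411.76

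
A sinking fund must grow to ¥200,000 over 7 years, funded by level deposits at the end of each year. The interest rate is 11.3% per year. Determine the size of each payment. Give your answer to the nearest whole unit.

¥20,255

Level ordinary annuity; solve FV = PMT × [((1+r)^n − 1)/r] for PMT.
Periodic rate r = 0.113 per year.
With n = 7: PMT = 200,000 / ([((1+r)^n − 1)/r]) = ¥20,255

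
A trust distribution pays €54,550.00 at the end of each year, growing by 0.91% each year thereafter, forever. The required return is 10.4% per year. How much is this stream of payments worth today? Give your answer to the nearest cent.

€574,815.60

Periodic rate r = 0.104 per year.
Growing perpetuity (Gordon): PV = PMT₁ / (r − g) = 54,550 / (r − 0.0091) = €574,815.60.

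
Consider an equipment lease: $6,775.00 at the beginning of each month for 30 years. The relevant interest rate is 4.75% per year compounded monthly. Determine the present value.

$1,303,911.14

This is an annuity due: 360 payments of $6,775.00 at the beginning of each month.
Periodic rate r = 0.0475/12 per month; n is counted in months.
PV = PMT × [(1 − (1+r)^−n)/r] × (1+r) = 6,775 × [1 − (1+r)^−360] / r × (1+r) = $1,303,911.14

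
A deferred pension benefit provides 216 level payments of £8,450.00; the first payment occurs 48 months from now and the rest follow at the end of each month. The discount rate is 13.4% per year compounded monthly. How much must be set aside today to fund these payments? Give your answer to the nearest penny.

£408,228.65

Ordinary annuity of 216 payments, first payment at period 48.
Periodic rate r = 0.134/12 per month; n is counted in months.
The ordinary-annuity PV formula values the stream one period before the first payment (period 47); discount that back 47 periods:
PV₀ = 8,450 × [1 − (1+r)^−216] / r × (1+r)^−47 = £408,228.65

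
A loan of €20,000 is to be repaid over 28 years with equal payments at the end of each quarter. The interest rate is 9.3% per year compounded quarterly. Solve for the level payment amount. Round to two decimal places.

Level ordinary annuity; solve PV = PMT × [(1 − (1+r)^−n)/r] for PMT.
Periodic rate r = 0.093/4 per quarter; n is counted in quarters.
With n = 112: PMT = 20,000 / ([(1 − (1+r)^−n)/r]) = €503.36

€503.36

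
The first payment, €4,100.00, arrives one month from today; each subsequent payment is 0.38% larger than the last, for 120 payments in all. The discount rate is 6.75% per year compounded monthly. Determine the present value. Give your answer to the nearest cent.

€439,997.93

Periodic rate r = 0.0675/12 per month; n is counted in months.
Growing ordinary annuity: PV = PMT₁ × [1 − ((1+g)/(1+r))^n] / (r − g) = 4,100 × [1 − ((1+0.0038)/(1+r))^120] / (r − 0.0038) = €439,997.93.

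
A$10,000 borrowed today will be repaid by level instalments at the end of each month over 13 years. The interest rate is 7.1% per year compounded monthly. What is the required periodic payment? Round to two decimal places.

A$98.35

Level ordinary annuity; solve PV = PMT × [(1 − (1+r)^−n)/r] for PMT.
Periodic rate r = 0.071/12 per month; n is counted in months.
With n = 156: PMT = 10,000 / ([(1 − (1+r)^−n)/r]) = A$98.35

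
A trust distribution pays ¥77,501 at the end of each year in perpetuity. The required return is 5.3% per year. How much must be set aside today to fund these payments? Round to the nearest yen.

Periodic rate r = 0.053 per year.
Level perpetuity: PV = PMT / r = 77,501 / (0.053) = ¥1,462,283.

¥1,462,283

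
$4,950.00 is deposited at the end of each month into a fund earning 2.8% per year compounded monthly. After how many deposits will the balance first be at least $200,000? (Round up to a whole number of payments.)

39 payments

Periodic rate r = 0.028/12 per month; n is counted in months.
Ordinary annuity FV: 200,000 = 4,950 × [((1+r)^n − 1)/r].
(1+r)^n = 1 + 200,000 × r / 4,950, so n = ln(1 + 200,000·r/4,950) / ln(1+r) = 38.66.
Round up to a whole number of payments: n = 39.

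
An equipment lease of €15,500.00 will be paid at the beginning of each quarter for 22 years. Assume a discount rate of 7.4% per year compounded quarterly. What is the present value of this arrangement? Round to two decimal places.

€683,298.24

This is an annuity due: 88 payments of €15,500.00 at the beginning of each quarter.
Periodic rate r = 0.074/4 per quarter; n is counted in quarters.
PV = PMT × [(1 − (1+r)^−n)/r] × (1+r) = 15,500 × [1 − (1+r)^−88] / r × (1+r) = €683,298.24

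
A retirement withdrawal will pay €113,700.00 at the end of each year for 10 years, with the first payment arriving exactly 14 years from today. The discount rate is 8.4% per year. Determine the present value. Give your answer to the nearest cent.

Ordinary annuity of 10 payments, first payment at period 14.
Periodic rate r = 0.084 per year.
The ordinary-annuity PV formula values the stream one period before the first payment (period 13); discount that back 13 periods:
PV₀ = 113,700 × [1 − (1+r)^−10] / r × (1+r)^−13 = €262,609.42

€262,609.42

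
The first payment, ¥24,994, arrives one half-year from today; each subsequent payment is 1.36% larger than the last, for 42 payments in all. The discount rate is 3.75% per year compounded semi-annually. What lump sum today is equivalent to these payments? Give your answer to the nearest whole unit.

Periodic rate r = 0.0375/2 per half-year; n is counted in half-years.
Growing ordinary annuity: PV = PMT₁ × [1 − ((1+g)/(1+r))^n] / (r − g) = 24,994 × [1 − ((1+0.0136)/(1+r))^42] / (r − 0.0136) = ¥930,498.

¥930,498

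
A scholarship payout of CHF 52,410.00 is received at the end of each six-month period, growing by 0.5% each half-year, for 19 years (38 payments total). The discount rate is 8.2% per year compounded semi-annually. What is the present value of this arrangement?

CHF 1,073,630.16

Periodic rate r = 0.082/2 per half-year; n is counted in half-years.
Growing ordinary annuity: PV = PMT₁ × [1 − ((1+g)/(1+r))^n] / (r − g) = 52,410 × [1 − ((1+0.005)/(1+r))^38] / (r − 0.005) = CHF 1,073,630.16.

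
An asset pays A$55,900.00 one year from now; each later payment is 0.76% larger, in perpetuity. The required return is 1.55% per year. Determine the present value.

A$7,075,949.37

Periodic rate r = 0.0155 per year.
Growing perpetuity (Gordon): PV = PMT₁ / (r − g) = 55,900 / (r − 0.0076) = A$7,075,949.37.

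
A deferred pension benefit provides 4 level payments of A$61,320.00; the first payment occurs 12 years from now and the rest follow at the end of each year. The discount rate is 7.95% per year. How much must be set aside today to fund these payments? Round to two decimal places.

Ordinary annuity of 4 payments, first payment at period 12.
Periodic rate r = 0.0795 per year.
The ordinary-annuity PV formula values the stream one period before the first payment (period 11); discount that back 11 periods:
PV₀ = 61,320 × [1 − (1+r)^−4] / r × (1+r)^−11 = A$87,648.30

A$87,648.30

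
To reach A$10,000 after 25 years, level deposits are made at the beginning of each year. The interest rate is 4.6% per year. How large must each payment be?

A$211.61

Level annuity due; solve FV = PMT × [((1+r)^n − 1)/r] × (1+r) for PMT.
Periodic rate r = 0.046 per year.
With n = 25: PMT = 10,000 / ([((1+r)^n − 1)/r] × (1+r)) = A$211.61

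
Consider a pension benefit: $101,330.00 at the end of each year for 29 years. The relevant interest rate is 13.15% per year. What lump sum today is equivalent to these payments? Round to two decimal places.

$749,149.82

This is an ordinary annuity: 29 payments of $101,330.00 at the end of each year.
Periodic rate r = 0.1315 per year.
PV = PMT × [(1 − (1+r)^−n)/r] = 101,330 × [1 − (1+r)^−29] / r = $749,149.82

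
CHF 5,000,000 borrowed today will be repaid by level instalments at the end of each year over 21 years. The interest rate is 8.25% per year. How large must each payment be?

Level ordinary annuity; solve PV = PMT × [(1 − (1+r)^−n)/r] for PMT.
Periodic rate r = 0.0825 per year.
With n = 21: PMT = 5,000,000 / ([(1 − (1+r)^−n)/r]) = CHF 508,782.17

CHF 508,782.17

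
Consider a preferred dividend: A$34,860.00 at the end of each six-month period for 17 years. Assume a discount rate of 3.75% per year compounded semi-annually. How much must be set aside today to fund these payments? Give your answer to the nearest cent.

A$870,585.51

This is an ordinary annuity: 34 payments of A$34,860.00 at the end of each six-month period.
Periodic rate r = 0.0375/2 per half-year; n is counted in half-years.
PV = PMT × [(1 − (1+r)^−n)/r] = 34,860 × [1 − (1+r)^−34] / r = A$870,585.51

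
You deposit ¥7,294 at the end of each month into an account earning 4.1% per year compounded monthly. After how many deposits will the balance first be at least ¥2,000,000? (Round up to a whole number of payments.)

Periodic rate r = 0.041/12 per month; n is counted in months.
Ordinary annuity FV: 2,000,000 = 7,294 × [((1+r)^n − 1)/r].
(1+r)^n = 1 + 2,000,000 × r / 7,294, so n = ln(1 + 2,000,000·r/7,294) / ln(1+r) = 193.81.
Round up to a whole number of payments: n = 194.

194 payments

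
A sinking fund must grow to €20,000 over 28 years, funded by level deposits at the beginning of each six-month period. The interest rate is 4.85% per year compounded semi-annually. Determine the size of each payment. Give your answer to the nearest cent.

€167.56

Level annuity due; solve FV = PMT × [((1+r)^n − 1)/r] × (1+r) for PMT.
Periodic rate r = 0.0485/2 per half-year; n is counted in half-years.
With n = 56: PMT = 20,000 / ([((1+r)^n − 1)/r] × (1+r)) = €167.56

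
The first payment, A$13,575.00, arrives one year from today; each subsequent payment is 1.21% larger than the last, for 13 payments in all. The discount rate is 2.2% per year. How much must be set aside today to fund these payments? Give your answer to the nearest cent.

A$162,987.95

Periodic rate r = 0.022 per year.
Growing ordinary annuity: PV = PMT₁ × [1 − ((1+g)/(1+r))^n] / (r − g) = 13,575 × [1 − ((1+0.0121)/(1+r))^13] / (r − 0.0121) = A$162,987.95.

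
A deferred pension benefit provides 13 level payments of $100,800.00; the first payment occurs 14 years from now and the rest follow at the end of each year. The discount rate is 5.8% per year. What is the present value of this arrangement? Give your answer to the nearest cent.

Ordinary annuity of 13 payments, first payment at period 14.
Periodic rate r = 0.058 per year.
The ordinary-annuity PV formula values the stream one period before the first payment (period 13); discount that back 13 periods:
PV₀ = 100,800 × [1 − (1+r)^−13] / r × (1+r)^−13 = $433,821.38

$433,821.38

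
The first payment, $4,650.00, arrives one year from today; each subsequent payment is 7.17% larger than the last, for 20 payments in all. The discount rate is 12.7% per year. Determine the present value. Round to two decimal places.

Periodic rate r = 0.127 per year.
Growing ordinary annuity: PV = PMT₁ × [1 − ((1+g)/(1+r))^n] / (r − g) = 4,650 × [1 − ((1+0.0717)/(1+r))^20] / (r − 0.0717) = $53,346.07.

$53,346.07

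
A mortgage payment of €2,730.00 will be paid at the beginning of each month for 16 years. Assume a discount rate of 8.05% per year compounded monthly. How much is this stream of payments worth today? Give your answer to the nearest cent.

€296,198.96

This is an annuity due: 192 payments of €2,730.00 at the beginning of each month.
Periodic rate r = 0.0805/12 per month; n is counted in months.
PV = PMT × [(1 − (1+r)^−n)/r] × (1+r) = 2,730 × [1 − (1+r)^−192] / r × (1+r) = €296,198.96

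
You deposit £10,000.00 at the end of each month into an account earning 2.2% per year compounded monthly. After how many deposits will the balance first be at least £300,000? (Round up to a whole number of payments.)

Periodic rate r = 0.022/12 per month; n is counted in months.
Ordinary annuity FV: 300,000 = 10,000 × [((1+r)^n − 1)/r].
(1+r)^n = 1 + 300,000 × r / 10,000, so n = ln(1 + 300,000·r/10,000) / ln(1+r) = 29.23.
Round up to a whole number of payments: n = 30.

30 payments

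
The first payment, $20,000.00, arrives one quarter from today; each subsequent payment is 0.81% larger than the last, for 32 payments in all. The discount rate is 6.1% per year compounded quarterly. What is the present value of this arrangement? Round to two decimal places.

$566,181.66

Periodic rate r = 0.061/4 per quarter; n is counted in quarters.
Growing ordinary annuity: PV = PMT₁ × [1 − ((1+g)/(1+r))^n] / (r − g) = 20,000 × [1 − ((1+0.0081)/(1+r))^32] / (r − 0.0081) = $566,181.66.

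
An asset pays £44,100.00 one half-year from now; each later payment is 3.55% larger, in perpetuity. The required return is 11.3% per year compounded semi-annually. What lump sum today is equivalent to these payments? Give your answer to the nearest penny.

Periodic rate r = 0.113/2 per half-year.
Growing perpetuity (Gordon): PV = PMT₁ / (r − g) = 44,100 / (r − 0.0355) = £2,100,000.00.

£2,100,000.00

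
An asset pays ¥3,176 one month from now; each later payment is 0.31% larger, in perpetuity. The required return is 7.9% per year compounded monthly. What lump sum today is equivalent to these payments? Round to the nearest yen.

¥911,770

Periodic rate r = 0.079/12 per month.
Growing perpetuity (Gordon): PV = PMT₁ / (r − g) = 3,176 / (r − 0.0031) = ¥911,770.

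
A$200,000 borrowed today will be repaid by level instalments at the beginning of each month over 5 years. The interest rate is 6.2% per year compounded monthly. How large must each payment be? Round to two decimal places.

Level annuity due; solve PV = PMT × [(1 − (1+r)^−n)/r] × (1+r) for PMT.
Periodic rate r = 0.062/12 per month; n is counted in months.
With n = 60: PMT = 200,000 / ([(1 − (1+r)^−n)/r] × (1+r)) = A$3,865.22

A$3,865.22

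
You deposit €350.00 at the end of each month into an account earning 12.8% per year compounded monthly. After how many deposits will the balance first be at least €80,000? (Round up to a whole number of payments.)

Periodic rate r = 0.128/12 per month; n is counted in months.
Ordinary annuity FV: 80,000 = 350 × [((1+r)^n − 1)/r].
(1+r)^n = 1 + 80,000 × r / 350, so n = ln(1 + 80,000·r/350) / ln(1+r) = 116.39.
Round up to a whole number of payments: n = 117.

117 payments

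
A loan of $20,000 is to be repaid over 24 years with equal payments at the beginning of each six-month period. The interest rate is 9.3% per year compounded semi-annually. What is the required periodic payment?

$1,001.73

Level annuity due; solve PV = PMT × [(1 − (1+r)^−n)/r] × (1+r) for PMT.
Periodic rate r = 0.093/2 per half-year; n is counted in half-years.
With n = 48: PMT = 20,000 / ([(1 − (1+r)^−n)/r] × (1+r)) = $1,001.73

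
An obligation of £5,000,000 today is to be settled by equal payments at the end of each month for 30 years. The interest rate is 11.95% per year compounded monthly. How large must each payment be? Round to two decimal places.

£51,238.27

Level ordinary annuity; solve PV = PMT × [(1 − (1+r)^−n)/r] for PMT.
Periodic rate r = 0.1195/12 per month; n is counted in months.
With n = 360: PMT = 5,000,000 / ([(1 − (1+r)^−n)/r]) = £51,238.27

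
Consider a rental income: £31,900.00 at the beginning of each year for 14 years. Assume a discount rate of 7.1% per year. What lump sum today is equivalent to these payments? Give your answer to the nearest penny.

This is an annuity due: 14 payments of £31,900.00 at the beginning of each year.
Periodic rate r = 0.071 per year.
PV = PMT × [(1 − (1+r)^−n)/r] × (1+r) = 31,900 × [1 − (1+r)^−14] / r × (1+r) = £297,004.43

£297,004.43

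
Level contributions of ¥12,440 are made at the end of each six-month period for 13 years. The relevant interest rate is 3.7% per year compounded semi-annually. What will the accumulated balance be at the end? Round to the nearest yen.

¥410,585

This is an ordinary annuity: 26 deposits of ¥12,440 at the end of each six-month period.
Periodic rate r = 0.037/2 per half-year; n is counted in half-years.
FV = PMT × [((1+r)^n − 1)/r] = 12,440 × [(1+r)^26 − 1] / r = ¥410,585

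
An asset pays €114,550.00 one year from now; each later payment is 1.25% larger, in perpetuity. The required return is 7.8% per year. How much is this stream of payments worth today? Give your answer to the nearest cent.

Periodic rate r = 0.078 per year.
Growing perpetuity (Gordon): PV = PMT₁ / (r − g) = 114,550 / (r − 0.0125) = €1,748,854.96.

€1,748,854.96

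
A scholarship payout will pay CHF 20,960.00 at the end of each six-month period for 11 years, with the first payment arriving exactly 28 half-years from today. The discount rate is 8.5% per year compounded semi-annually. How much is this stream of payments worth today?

CHF 96,143.97

Ordinary annuity of 22 payments, first payment at period 28.
Periodic rate r = 0.085/2 per half-year; n is counted in half-years.
The ordinary-annuity PV formula values the stream one period before the first payment (period 27); discount that back 27 periods:
PV₀ = 20,960 × [1 − (1+r)^−22] / r × (1+r)^−27 = CHF 96,143.97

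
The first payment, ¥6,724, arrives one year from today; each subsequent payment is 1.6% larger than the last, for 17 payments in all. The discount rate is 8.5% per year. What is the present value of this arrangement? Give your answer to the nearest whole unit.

Periodic rate r = 0.085 per year.
Growing ordinary annuity: PV = PMT₁ × [1 − ((1+g)/(1+r))^n] / (r − g) = 6,724 × [1 − ((1+0.016)/(1+r))^17] / (r − 0.016) = ¥65,558.

¥65,558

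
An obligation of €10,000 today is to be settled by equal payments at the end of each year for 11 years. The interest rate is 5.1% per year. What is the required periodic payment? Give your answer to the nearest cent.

€1,210.22

Level ordinary annuity; solve PV = PMT × [(1 − (1+r)^−n)/r] for PMT.
Periodic rate r = 0.051 per year.
With n = 11: PMT = 10,000 / ([(1 − (1+r)^−n)/r]) = €1,210.22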